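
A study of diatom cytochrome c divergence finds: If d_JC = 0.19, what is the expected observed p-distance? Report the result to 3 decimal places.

0.168

p = (3/4)(1 − e^(−4d/3)) = 0.75 × (1 − e^(-0.253333)) = 0.75 × (1 − 0.776209) = 0.167843.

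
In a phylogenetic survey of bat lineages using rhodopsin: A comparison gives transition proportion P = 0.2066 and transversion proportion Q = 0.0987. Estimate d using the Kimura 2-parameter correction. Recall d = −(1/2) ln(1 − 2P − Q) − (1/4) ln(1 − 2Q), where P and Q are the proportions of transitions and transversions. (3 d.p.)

Under the Kimura two-parameter model, d = −½ ln(1 − 2P − Q) − ¼ ln(1 − 2Q).
1 − 2P − Q = 0.4881, giving −½ ln(0.4881) = 0.358617.
1 − 2Q = 0.8026, giving −¼ ln(0.8026) = 0.054975.
d = 0.358617 + 0.054975 = 0.413592.

0.414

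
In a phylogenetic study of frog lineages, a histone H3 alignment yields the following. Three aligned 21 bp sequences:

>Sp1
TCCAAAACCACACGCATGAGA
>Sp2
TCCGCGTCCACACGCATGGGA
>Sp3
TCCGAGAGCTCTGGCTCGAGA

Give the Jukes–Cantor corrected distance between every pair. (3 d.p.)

Sp1–Sp2: 5/21 sites differ → p ≈ 0.238095, d = −0.75 ln(1 − 0.31746) = 0.286451 ≈ 0.286.
Sp1–Sp3: 8/21 sites differ → p ≈ 0.380952, d = −0.75 ln(1 − 0.507936) = 0.531860 ≈ 0.532.
Sp2–Sp3: 9/21 sites differ → p ≈ 0.428571, d = −0.75 ln(1 − 0.571428) = 0.635472 ≈ 0.635.

d(Sp1,Sp2) = 0.286, d(Sp1,Sp3) = 0.532, d(Sp2,Sp3) = 0.635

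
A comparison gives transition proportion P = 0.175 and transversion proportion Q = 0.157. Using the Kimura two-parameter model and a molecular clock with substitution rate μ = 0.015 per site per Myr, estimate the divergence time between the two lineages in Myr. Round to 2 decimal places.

Under the Kimura two-parameter model, d = −½ ln(1 − 2P − Q) − ¼ ln(1 − 2Q).
1 − 2P − Q = 0.493, giving −½ ln(0.493) = 0.353623.
1 − 2Q = 0.686, giving −¼ ln(0.686) = 0.094219.
d = 0.353623 + 0.094219 = 0.447842.
Under a molecular clock d = 2μt, so t = d/(2μ) = 0.447842 / (2 × 0.015) = 14.93 Myr.

14.93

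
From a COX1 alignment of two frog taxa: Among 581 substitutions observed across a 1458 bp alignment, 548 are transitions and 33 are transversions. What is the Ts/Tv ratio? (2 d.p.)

16.61

R = 548/33 = 16.606060… ≈ 16.61 (to 2 d.p.).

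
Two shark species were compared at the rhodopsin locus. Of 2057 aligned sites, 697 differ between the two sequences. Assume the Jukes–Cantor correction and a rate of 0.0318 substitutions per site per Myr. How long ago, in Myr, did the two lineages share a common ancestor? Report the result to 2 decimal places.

7.09

p = 697/2057 ≈ 0.338843.
d = −(3/4) ln(1 − 4p/3) = −0.75 ln(1 − 0.451791) = −0.75 ln(0.548209)
  = −0.75 × (-0.601099) = 0.450824 substitutions/site.
Under a molecular clock d = 2μt, so t = d/(2μ) = 0.450824 / (2 × 0.0318) = 7.09 Myr.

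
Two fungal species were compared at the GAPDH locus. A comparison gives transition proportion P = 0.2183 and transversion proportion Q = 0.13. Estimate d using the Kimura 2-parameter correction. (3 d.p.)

0.493

Under the Kimura two-parameter model, d = −½ ln(1 − 2P − Q) − ¼ ln(1 − 2Q).
1 − 2P − Q = 0.4334, giving −½ ln(0.4334) = 0.418047.
1 − 2Q = 0.74, giving −¼ ln(0.74) = 0.075276.
d = 0.418047 + 0.075276 = 0.493323.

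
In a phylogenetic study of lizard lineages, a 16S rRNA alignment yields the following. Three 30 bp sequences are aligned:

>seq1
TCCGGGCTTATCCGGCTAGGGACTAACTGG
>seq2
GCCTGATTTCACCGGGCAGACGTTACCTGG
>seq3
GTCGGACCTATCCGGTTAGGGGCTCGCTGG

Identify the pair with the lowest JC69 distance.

seq1 and seq3

seq1–seq2: 13/30 differ, p = 0.433, d = 0.647.
seq1–seq3: 8/30 differ, p = 0.267, d = 0.330.
seq2–seq3: 13/30 differ, p = 0.433, d = 0.647.
The smallest distance is between seq1 and seq3.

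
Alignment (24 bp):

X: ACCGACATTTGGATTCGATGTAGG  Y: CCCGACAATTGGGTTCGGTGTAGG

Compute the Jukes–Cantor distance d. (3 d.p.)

0.188

The sequences differ at 4 of 24 sites (1, 8, 13, 18), so p = 4/24 ≈ 0.166667.
d = −(3/4) ln(1 − 4p/3) = −0.75 ln(1 − 0.222223) = −0.75 ln(0.777777)
  = −0.75 × (-0.251315) = 0.188486 substitutions/site.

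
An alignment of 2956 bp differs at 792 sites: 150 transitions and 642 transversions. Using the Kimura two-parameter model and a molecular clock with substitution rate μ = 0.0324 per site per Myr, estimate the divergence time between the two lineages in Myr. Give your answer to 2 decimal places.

P = 150/2956 ≈ 0.050744 and Q = 642/2956 ≈ 0.217185.
Under the Kimura two-parameter model, d = −½ ln(1 − 2P − Q) − ¼ ln(1 − 2Q).
1 − 2P − Q = 0.681327, giving −½ ln(0.681327) = 0.191856.
1 − 2Q = 0.56563, giving −¼ ln(0.56563) = 0.142454.
d = 0.191856 + 0.142454 = 0.334310.
Under a molecular clock d = 2μt, so t = d/(2μ) = 0.334310 / (2 × 0.0324) = 5.16 Myr.

5.16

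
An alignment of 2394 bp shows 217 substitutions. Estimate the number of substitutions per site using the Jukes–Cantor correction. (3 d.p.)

p = 217/2394 ≈ 0.090643.
d = −(3/4) ln(1 − 4p/3) = −0.75 ln(1 − 0.120857) = −0.75 ln(0.879143)
  = −0.75 × (-0.128808) = 0.096606 substitutions/site.

0.097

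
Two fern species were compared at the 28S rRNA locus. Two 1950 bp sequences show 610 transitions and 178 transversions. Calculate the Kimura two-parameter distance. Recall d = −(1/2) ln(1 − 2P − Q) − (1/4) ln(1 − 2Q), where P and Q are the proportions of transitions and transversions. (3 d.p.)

0.681

P = 610/1950 ≈ 0.312821 and Q = 178/1950 ≈ 0.091282.
Under the Kimura two-parameter model, d = −½ ln(1 − 2P − Q) − ¼ ln(1 − 2Q).
1 − 2P − Q = 0.283076, giving −½ ln(0.283076) = 0.631020.
1 − 2Q = 0.817436, giving −¼ ln(0.817436) = 0.050396.
d = 0.631020 + 0.050396 = 0.681416.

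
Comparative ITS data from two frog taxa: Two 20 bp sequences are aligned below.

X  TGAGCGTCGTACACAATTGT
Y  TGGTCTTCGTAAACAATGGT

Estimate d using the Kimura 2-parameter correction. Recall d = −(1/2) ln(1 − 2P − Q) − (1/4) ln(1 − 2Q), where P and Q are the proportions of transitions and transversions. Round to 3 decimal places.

Of 20 sites, 1 differences are transitions and 4 are transversions, so P = 1/20 = 0.05 and Q = 4/20 = 0.2.
Under the Kimura two-parameter model, d = −½ ln(1 − 2P − Q) − ¼ ln(1 − 2Q).
1 − 2P − Q = 0.7, giving −½ ln(0.7) = 0.178337.
1 − 2Q = 0.6, giving −¼ ln(0.6) = 0.127706.
d = 0.178337 + 0.127706 = 0.306043.

0.306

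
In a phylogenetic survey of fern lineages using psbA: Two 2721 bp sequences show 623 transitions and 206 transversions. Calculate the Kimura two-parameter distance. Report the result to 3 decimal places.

P = 623/2721 ≈ 0.22896 and Q = 206/2721 ≈ 0.075707.
Under the Kimura two-parameter model, d = −½ ln(1 − 2P − Q) − ¼ ln(1 − 2Q).
1 − 2P − Q = 0.466373, giving −½ ln(0.466373) = 0.381385.
1 − 2Q = 0.848586, giving −¼ ln(0.848586) = 0.041046.
d = 0.381385 + 0.041046 = 0.422431.

0.422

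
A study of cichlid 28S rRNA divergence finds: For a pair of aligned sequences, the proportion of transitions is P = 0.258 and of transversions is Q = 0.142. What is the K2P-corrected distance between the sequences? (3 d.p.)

Under the Kimura two-parameter model, d = −½ ln(1 − 2P − Q) − ¼ ln(1 − 2Q).
1 − 2P − Q = 0.342, giving −½ ln(0.342) = 0.536472.
1 − 2Q = 0.716, giving −¼ ln(0.716) = 0.083519.
d = 0.536472 + 0.083519 = 0.619991.

0.620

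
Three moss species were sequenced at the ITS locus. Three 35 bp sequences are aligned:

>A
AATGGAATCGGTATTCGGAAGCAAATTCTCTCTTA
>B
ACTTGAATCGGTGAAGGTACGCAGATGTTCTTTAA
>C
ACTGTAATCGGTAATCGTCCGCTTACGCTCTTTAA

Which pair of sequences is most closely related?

B and C

A–B: 13/35 differ, p = 0.371, d = 0.513.
A–C: 12/35 differ, p = 0.343, d = 0.458.
B–C: 10/35 differ, p = 0.286, d = 0.360.
The smallest distance is between B and C.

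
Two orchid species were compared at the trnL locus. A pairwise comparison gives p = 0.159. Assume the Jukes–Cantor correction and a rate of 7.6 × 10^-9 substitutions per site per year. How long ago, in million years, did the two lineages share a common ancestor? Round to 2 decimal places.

11.76

d = −(3/4) ln(1 − 4p/3) = −0.75 ln(1 − 0.212) = −0.75 ln(0.788)
  = −0.75 × (-0.238257) = 0.178693 substitutions/site.
Under a molecular clock d = 2μt, so t = d/(2μ) = 0.178693 / (2 × 7.6 × 10^-9) = 11.76 million years.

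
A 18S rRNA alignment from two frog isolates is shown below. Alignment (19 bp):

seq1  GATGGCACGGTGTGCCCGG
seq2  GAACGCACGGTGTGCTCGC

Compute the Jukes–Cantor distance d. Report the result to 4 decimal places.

The sequences differ at 4 of 19 sites (3, 4, 16, 19), so p = 4/19 ≈ 0.210526.
d = −(3/4) ln(1 − 4p/3) = −0.75 ln(1 − 0.280701) = −0.75 ln(0.719299)
  = −0.75 × (-0.329478) = 0.247109 substitutions/site.

0.2471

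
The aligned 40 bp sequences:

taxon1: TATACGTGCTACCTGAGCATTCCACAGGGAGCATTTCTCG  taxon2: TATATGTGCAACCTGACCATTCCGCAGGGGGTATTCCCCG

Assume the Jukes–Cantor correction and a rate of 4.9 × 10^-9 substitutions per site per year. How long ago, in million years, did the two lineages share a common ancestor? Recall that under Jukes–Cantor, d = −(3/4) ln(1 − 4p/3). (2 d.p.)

The sequences differ at 8 of 40 sites (5, 10, 17, 24, 30, 32, 36, 38), so p = 8/40 = 0.2.
d = −(3/4) ln(1 − 4p/3) = −0.75 ln(1 − 0.266667) = −0.75 ln(0.733333)
  = −0.75 × (-0.310155) = 0.232616 substitutions/site.
Under a molecular clock d = 2μt, so t = d/(2μ) = 0.232616 / (2 × 4.9 × 10^-9) = 23.74 million years.

23.74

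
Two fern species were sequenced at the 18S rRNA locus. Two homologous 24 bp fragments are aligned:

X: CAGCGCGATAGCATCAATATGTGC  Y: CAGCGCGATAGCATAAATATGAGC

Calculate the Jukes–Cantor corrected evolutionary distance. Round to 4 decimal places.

0.0883

The sequences differ at 2 of 24 sites (15, 22), so p = 2/24 ≈ 0.083333.
d = −(3/4) ln(1 − 4p/3) = −0.75 ln(1 − 0.111111) = −0.75 ln(0.888889)
  = −0.75 × (-0.117783) = 0.088337 substitutions/site.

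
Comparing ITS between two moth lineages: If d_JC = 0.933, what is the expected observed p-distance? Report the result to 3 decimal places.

p = (3/4)(1 − e^(−4d/3)) = 0.75 × (1 − e^(-1.244)) = 0.75 × (1 − 0.288229) = 0.533828.

0.534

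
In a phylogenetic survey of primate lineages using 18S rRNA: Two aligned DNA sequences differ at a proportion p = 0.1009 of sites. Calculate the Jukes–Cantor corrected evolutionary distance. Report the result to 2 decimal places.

0.11

d = −(3/4) ln(1 − 4p/3) = −0.75 ln(1 − 0.134533) = −0.75 ln(0.865467)
  = −0.75 × (-0.144486) = 0.108365 substitutions/site.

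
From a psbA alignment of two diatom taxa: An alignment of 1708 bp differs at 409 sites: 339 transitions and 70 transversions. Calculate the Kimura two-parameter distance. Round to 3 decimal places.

P = 339/1708 ≈ 0.198478 and Q = 70/1708 ≈ 0.040984.
Under the Kimura two-parameter model, d = −½ ln(1 − 2P − Q) − ¼ ln(1 − 2Q).
1 − 2P − Q = 0.56206, giving −½ ln(0.56206) = 0.288073.
1 − 2Q = 0.918032, giving −¼ ln(0.918032) = 0.021381.
d = 0.288073 + 0.021381 = 0.309454.

0.309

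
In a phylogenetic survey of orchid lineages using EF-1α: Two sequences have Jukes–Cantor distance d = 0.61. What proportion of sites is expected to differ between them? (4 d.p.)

0.4175

p = (3/4)(1 − e^(−4d/3)) = 0.75 × (1 − e^(-0.813333)) = 0.75 × (1 − 0.443378) = 0.417467.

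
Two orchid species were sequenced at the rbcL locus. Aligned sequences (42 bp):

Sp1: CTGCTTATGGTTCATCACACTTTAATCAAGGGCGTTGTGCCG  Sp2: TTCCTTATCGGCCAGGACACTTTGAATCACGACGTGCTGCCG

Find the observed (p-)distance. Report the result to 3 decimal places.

The sequences differ at 15 of 42 positions.
p = 15/42 = 0.357142… ≈ 0.357 (to 3 d.p.).

0.357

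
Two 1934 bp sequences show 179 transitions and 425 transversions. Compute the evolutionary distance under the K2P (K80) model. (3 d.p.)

P = 179/1934 ≈ 0.092554 and Q = 425/1934 ≈ 0.219752.
Under the Kimura two-parameter model, d = −½ ln(1 − 2P − Q) − ¼ ln(1 − 2Q).
1 − 2P − Q = 0.59514, giving −½ ln(0.59514) = 0.259479.
1 − 2Q = 0.560496, giving −¼ ln(0.560496) = 0.144733.
d = 0.259479 + 0.144733 = 0.404212.

0.404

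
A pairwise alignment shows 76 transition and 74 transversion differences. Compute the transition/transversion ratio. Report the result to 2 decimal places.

R = 76/74 = 1.027027… ≈ 1.03 (to 2 d.p.).

1.03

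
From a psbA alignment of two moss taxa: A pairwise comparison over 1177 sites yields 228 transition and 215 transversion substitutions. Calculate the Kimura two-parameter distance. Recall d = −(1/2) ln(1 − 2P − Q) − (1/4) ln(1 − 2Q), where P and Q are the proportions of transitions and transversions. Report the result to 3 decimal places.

P = 228/1177 ≈ 0.193713 and Q = 215/1177 ≈ 0.182668.
Under the Kimura two-parameter model, d = −½ ln(1 − 2P − Q) − ¼ ln(1 − 2Q).
1 − 2P − Q = 0.429906, giving −½ ln(0.429906) = 0.422094.
1 − 2Q = 0.634664, giving −¼ ln(0.634664) = 0.113665.
d = 0.422094 + 0.113665 = 0.535759.

0.536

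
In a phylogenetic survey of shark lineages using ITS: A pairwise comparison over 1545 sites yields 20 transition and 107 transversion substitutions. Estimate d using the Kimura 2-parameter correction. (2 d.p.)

0.09

P = 20/1545 ≈ 0.012945 and Q = 107/1545 ≈ 0.069256.
Under the Kimura two-parameter model, d = −½ ln(1 − 2P − Q) − ¼ ln(1 − 2Q).
1 − 2P − Q = 0.904854, giving −½ ln(0.904854) = 0.049991.
1 − 2Q = 0.861488, giving −¼ ln(0.861488) = 0.037274.
d = 0.049991 + 0.037274 = 0.087265.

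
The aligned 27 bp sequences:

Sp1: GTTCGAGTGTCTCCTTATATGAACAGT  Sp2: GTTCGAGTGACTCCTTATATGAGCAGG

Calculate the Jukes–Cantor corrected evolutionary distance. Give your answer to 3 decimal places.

0.120

The sequences differ at 3 of 27 sites (10, 23, 27), so p = 3/27 ≈ 0.111111.
d = −(3/4) ln(1 − 4p/3) = −0.75 ln(1 − 0.148148) = −0.75 ln(0.851852)
  = −0.75 × (-0.160342) = 0.120257 substitutions/site.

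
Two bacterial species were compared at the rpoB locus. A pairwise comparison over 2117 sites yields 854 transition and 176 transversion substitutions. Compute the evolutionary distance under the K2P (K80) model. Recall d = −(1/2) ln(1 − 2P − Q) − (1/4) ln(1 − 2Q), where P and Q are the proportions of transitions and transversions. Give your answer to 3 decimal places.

P = 854/2117 ≈ 0.403401 and Q = 176/2117 ≈ 0.083137.
Under the Kimura two-parameter model, d = −½ ln(1 − 2P − Q) − ¼ ln(1 − 2Q).
1 − 2P − Q = 0.110061, giving −½ ln(0.110061) = 1.103360.
1 − 2Q = 0.833726, giving −¼ ln(0.833726) = 0.045463.
d = 1.103360 + 0.045463 = 1.148823.

1.149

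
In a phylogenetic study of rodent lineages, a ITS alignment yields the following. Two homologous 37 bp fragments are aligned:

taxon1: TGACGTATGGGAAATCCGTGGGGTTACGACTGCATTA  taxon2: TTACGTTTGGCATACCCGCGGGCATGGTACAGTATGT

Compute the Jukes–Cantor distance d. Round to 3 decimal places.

0.583

The sequences differ at 15 of 37 sites, so p = 15/37 ≈ 0.405405.
d = −(3/4) ln(1 − 4p/3) = −0.75 ln(1 − 0.54054) = −0.75 ln(0.45946)
  = −0.75 × (-0.777703) = 0.583277 substitutions/site.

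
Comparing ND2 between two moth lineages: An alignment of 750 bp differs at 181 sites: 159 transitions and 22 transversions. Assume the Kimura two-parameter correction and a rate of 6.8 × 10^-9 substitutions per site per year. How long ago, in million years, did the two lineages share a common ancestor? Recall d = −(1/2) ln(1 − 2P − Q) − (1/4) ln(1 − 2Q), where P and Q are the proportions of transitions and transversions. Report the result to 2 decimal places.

P = 159/750 = 0.212 and Q = 22/750 ≈ 0.029333.
Under the Kimura two-parameter model, d = −½ ln(1 − 2P − Q) − ¼ ln(1 − 2Q).
1 − 2P − Q = 0.546667, giving −½ ln(0.546667) = 0.301958.
1 − 2Q = 0.941334, giving −¼ ln(0.941334) = 0.015114.
d = 0.301958 + 0.015114 = 0.317072.
Under a molecular clock d = 2μt, so t = d/(2μ) = 0.317072 / (2 × 6.8 × 10^-9) = 23.31 million years.

23.31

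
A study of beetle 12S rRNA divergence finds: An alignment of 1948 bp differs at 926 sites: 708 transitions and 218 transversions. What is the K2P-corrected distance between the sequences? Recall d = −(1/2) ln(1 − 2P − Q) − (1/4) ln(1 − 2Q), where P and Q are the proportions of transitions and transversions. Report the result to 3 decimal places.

0.976

P = 708/1948 ≈ 0.36345 and Q = 218/1948 ≈ 0.11191.
Under the Kimura two-parameter model, d = −½ ln(1 − 2P − Q) − ¼ ln(1 − 2Q).
1 − 2P − Q = 0.16119, giving −½ ln(0.16119) = 0.912586.
1 − 2Q = 0.77618, giving −¼ ln(0.77618) = 0.063343.
d = 0.912586 + 0.063343 = 0.975929.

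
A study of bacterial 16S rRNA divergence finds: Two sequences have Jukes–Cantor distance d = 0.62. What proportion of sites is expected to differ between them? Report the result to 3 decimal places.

0.422

p = (3/4)(1 − e^(−4d/3)) = 0.75 × (1 − e^(-0.826667)) = 0.75 × (1 − 0.437505) = 0.421871.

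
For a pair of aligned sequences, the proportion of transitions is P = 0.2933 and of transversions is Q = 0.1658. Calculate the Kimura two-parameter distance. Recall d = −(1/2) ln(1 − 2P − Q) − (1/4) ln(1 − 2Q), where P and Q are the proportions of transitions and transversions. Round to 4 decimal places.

Under the Kimura two-parameter model, d = −½ ln(1 − 2P − Q) − ¼ ln(1 − 2Q).
1 − 2P − Q = 0.2476, giving −½ ln(0.2476) = 0.697970.
1 − 2Q = 0.6684, giving −¼ ln(0.6684) = 0.100717.
d = 0.697970 + 0.100717 = 0.798687.

0.7987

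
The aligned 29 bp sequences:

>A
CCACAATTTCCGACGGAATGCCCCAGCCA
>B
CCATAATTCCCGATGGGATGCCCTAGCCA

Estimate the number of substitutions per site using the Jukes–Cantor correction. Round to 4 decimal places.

0.1959

The sequences differ at 5 of 29 sites (4, 9, 14, 17, 24), so p = 5/29 ≈ 0.172414.
d = −(3/4) ln(1 − 4p/3) = −0.75 ln(1 − 0.229885) = −0.75 ln(0.770115)
  = −0.75 × (-0.261215) = 0.195911 substitutions/site.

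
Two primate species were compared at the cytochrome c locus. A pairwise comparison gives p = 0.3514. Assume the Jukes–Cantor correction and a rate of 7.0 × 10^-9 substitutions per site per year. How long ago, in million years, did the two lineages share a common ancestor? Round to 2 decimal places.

33.86

d = −(3/4) ln(1 − 4p/3) = −0.75 ln(1 − 0.468533) = −0.75 ln(0.531467)
  = −0.75 × (-0.632114) = 0.474086 substitutions/site.
Under a molecular clock d = 2μt, so t = d/(2μ) = 0.474086 / (2 × 7.0 × 10^-9) = 33.86 million years.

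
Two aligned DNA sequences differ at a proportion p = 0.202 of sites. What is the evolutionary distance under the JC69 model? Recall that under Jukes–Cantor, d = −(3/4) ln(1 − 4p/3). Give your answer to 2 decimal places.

d = −(3/4) ln(1 − 4p/3) = −0.75 ln(1 − 0.269333) = −0.75 ln(0.730667)
  = −0.75 × (-0.313797) = 0.235348 substitutions/site.

0.24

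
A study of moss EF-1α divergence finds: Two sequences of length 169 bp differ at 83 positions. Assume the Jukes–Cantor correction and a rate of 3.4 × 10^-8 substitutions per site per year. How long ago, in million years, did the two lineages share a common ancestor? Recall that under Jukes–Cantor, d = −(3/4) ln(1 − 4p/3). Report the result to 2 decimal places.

11.73

p = 83/169 ≈ 0.491124.
d = −(3/4) ln(1 − 4p/3) = −0.75 ln(1 − 0.654832) = −0.75 ln(0.345168)
  = −0.75 × (-1.063724) = 0.797793 substitutions/site.
Under a molecular clock d = 2μt, so t = d/(2μ) = 0.797793 / (2 × 3.4 × 10^-8) = 11.73 million years.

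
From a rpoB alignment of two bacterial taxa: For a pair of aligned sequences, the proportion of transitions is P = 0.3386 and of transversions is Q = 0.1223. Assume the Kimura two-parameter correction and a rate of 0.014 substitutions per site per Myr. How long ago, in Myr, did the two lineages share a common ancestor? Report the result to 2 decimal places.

31.20

Under the Kimura two-parameter model, d = −½ ln(1 − 2P − Q) − ¼ ln(1 − 2Q).
1 − 2P − Q = 0.2005, giving −½ ln(0.2005) = 0.803471.
1 − 2Q = 0.7554, giving −¼ ln(0.7554) = 0.070127.
d = 0.803471 + 0.070127 = 0.873598.
Under a molecular clock d = 2μt, so t = d/(2μ) = 0.873598 / (2 × 0.014) = 31.20 Myr.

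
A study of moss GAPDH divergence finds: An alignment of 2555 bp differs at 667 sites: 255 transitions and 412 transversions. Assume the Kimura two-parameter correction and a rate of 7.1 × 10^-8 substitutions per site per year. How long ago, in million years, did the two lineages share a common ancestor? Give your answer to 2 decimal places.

P = 255/2555 ≈ 0.099804 and Q = 412/2555 ≈ 0.161252.
Under the Kimura two-parameter model, d = −½ ln(1 − 2P − Q) − ¼ ln(1 − 2Q).
1 − 2P − Q = 0.63914, giving −½ ln(0.63914) = 0.223816.
1 − 2Q = 0.677496, giving −¼ ln(0.677496) = 0.097338.
d = 0.223816 + 0.097338 = 0.321154.
Under a molecular clock d = 2μt, so t = d/(2μ) = 0.321154 / (2 × 7.1 × 10^-8) = 2.26 million years.

2.26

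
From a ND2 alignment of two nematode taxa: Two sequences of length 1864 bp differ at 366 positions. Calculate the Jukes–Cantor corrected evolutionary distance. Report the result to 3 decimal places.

0.228

p = 366/1864 ≈ 0.196352.
d = −(3/4) ln(1 − 4p/3) = −0.75 ln(1 − 0.261803) = −0.75 ln(0.738197)
  = −0.75 × (-0.303545) = 0.227659 substitutions/site.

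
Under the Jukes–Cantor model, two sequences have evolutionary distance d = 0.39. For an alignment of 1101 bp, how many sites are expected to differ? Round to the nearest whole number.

335

Invert JC69: p = (3/4)(1 − e^(−4d/3)) = 0.75 × (1 − e^(-0.52)) = 0.75 × (1 − 0.594521) = 0.304109.
Expected differing sites = pL ≈ 0.304109 × 1101 = 334.824009 ≈ 335.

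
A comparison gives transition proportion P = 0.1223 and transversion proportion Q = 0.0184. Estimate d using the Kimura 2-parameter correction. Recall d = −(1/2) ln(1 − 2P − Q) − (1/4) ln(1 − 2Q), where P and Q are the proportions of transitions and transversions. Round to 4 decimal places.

Under the Kimura two-parameter model, d = −½ ln(1 − 2P − Q) − ¼ ln(1 − 2Q).
1 − 2P − Q = 0.737, giving −½ ln(0.737) = 0.152584.
1 − 2Q = 0.9632, giving −¼ ln(0.9632) = 0.009374.
d = 0.152584 + 0.009374 = 0.161958.

0.1620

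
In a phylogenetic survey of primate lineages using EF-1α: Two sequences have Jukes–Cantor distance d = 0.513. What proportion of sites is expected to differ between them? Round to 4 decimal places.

p = (3/4)(1 − e^(−4d/3)) = 0.75 × (1 − e^(-0.684)) = 0.75 × (1 − 0.504595) = 0.371554.

0.3716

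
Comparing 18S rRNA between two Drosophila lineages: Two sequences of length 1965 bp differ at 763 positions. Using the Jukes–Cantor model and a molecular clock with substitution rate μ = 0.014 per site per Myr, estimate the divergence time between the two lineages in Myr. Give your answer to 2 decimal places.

p = 763/1965 ≈ 0.388295.
d = −(3/4) ln(1 − 4p/3) = −0.75 ln(1 − 0.517727) = −0.75 ln(0.482273)
  = −0.75 × (-0.729245) = 0.546934 substitutions/site.
Under a molecular clock d = 2μt, so t = d/(2μ) = 0.546934 / (2 × 0.014) = 19.53 Myr.

19.53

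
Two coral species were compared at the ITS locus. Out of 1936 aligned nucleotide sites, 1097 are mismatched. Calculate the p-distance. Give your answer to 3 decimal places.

p = 1097/1936 = 0.566632… ≈ 0.567 (to 3 d.p.).

0.567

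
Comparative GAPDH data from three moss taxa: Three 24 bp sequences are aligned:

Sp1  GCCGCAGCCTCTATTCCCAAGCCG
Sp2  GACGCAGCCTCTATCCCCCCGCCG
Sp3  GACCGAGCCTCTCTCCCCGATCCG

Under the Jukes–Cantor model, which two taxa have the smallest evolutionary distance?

Sp1–Sp2: 4/24 differ, p = 0.167, d = 0.188.
Sp1–Sp3: 7/24 differ, p = 0.292, d = 0.369.
Sp2–Sp3: 6/24 differ, p = 0.250, d = 0.304.
The smallest distance is between Sp1 and Sp2.

Sp1 and Sp2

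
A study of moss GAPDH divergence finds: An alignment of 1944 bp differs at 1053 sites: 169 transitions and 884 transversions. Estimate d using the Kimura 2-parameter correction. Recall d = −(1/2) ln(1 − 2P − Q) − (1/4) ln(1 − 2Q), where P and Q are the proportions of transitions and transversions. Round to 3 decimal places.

1.096

P = 169/1944 ≈ 0.086934 and Q = 884/1944 ≈ 0.454733.
Under the Kimura two-parameter model, d = −½ ln(1 − 2P − Q) − ¼ ln(1 − 2Q).
1 − 2P − Q = 0.371399, giving −½ ln(0.371399) = 0.495239.
1 − 2Q = 0.090534, giving −¼ ln(0.090534) = 0.600507.
d = 0.495239 + 0.600507 = 1.095746.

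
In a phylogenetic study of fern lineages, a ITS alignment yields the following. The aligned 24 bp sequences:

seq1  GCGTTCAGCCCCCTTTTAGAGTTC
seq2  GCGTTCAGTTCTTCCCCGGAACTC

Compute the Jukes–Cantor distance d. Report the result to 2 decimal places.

0.71

The sequences differ at 11 of 24 sites, so p = 11/24 ≈ 0.458333.
d = −(3/4) ln(1 − 4p/3) = −0.75 ln(1 − 0.611111) = −0.75 ln(0.388889)
  = −0.75 × (-0.944461) = 0.708346 substitutions/site.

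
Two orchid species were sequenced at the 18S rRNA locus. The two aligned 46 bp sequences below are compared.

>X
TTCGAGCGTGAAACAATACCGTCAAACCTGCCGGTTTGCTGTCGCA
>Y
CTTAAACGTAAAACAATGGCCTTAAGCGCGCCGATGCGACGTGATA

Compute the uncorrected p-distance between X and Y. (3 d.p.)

0.435

The sequences differ at 20 of 46 positions.
p = 20/46 = 0.434782… ≈ 0.435 (to 3 d.p.).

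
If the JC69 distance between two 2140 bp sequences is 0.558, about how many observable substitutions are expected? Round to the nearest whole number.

Invert JC69: p = (3/4)(1 − e^(−4d/3)) = 0.75 × (1 − e^(-0.744)) = 0.75 × (1 − 0.475209) = 0.393593.
Expected differing sites = pL ≈ 0.393593 × 2140 = 842.28902 ≈ 842.

842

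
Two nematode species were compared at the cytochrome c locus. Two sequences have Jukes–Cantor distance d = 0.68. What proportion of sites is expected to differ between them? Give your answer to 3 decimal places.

0.447

p = (3/4)(1 − e^(−4d/3)) = 0.75 × (1 − e^(-0.906667)) = 0.75 × (1 − 0.403868) = 0.447099.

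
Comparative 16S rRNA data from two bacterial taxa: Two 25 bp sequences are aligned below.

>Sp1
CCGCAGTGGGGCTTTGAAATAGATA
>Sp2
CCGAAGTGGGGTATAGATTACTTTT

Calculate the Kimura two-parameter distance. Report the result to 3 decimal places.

Of 25 sites, 1 differences are transitions and 10 are transversions, so P = 1/25 = 0.04 and Q = 10/25 = 0.4.
Under the Kimura two-parameter model, d = −½ ln(1 − 2P − Q) − ¼ ln(1 − 2Q).
1 − 2P − Q = 0.52, giving −½ ln(0.52) = 0.326963.
1 − 2Q = 0.2, giving −¼ ln(0.2) = 0.402359.
d = 0.326963 + 0.402359 = 0.729322.

0.729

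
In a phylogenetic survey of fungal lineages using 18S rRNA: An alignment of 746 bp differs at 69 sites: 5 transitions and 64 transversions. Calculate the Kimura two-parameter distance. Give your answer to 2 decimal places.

0.10

P = 5/746 ≈ 0.006702 and Q = 64/746 ≈ 0.085791.
Under the Kimura two-parameter model, d = −½ ln(1 − 2P − Q) − ¼ ln(1 − 2Q).
1 − 2P − Q = 0.900805, giving −½ ln(0.900805) = 0.052233.
1 − 2Q = 0.828418, giving −¼ ln(0.828418) = 0.047059.
d = 0.052233 + 0.047059 = 0.099292.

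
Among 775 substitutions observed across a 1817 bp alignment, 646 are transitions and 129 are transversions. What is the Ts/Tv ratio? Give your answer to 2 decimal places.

5.01

R = 646/129 = 5.007751… ≈ 5.01 (to 2 d.p.).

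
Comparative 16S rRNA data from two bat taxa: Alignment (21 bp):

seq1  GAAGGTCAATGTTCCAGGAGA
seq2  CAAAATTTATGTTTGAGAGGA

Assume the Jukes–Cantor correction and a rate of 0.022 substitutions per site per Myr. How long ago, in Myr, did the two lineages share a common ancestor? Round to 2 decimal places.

The sequences differ at 9 of 21 sites (1, 4, 5, 7, 8, 14, 15, 18, 19), so p = 9/21 ≈ 0.428571.
d = −(3/4) ln(1 − 4p/3) = −0.75 ln(1 − 0.571428) = −0.75 ln(0.428572)
  = −0.75 × (-0.847297) = 0.635473 substitutions/site.
Under a molecular clock d = 2μt, so t = d/(2μ) = 0.635473 / (2 × 0.022) = 14.44 Myr.

14.44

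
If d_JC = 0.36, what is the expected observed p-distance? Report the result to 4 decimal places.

p = (3/4)(1 − e^(−4d/3)) = 0.75 × (1 − e^(-0.48)) = 0.75 × (1 − 0.618783) = 0.285913.

0.2859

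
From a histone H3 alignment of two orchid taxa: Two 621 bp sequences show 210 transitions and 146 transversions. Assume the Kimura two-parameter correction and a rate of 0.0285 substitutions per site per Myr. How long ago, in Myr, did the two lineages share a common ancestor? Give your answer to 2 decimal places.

P = 210/621 ≈ 0.338164 and Q = 146/621 ≈ 0.235105.
Under the Kimura two-parameter model, d = −½ ln(1 − 2P − Q) − ¼ ln(1 − 2Q).
1 − 2P − Q = 0.088567, giving −½ ln(0.088567) = 1.211998.
1 − 2Q = 0.52979, giving −¼ ln(0.52979) = 0.158819.
d = 1.211998 + 0.158819 = 1.370817.
Under a molecular clock d = 2μt, so t = d/(2μ) = 1.370817 / (2 × 0.0285) = 24.05 Myr.

24.05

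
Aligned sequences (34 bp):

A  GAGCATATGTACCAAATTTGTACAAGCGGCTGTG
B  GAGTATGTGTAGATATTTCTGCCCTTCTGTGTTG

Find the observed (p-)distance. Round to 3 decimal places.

0.500

The sequences differ at 17 of 34 positions.
p = 17/34 = 0.500.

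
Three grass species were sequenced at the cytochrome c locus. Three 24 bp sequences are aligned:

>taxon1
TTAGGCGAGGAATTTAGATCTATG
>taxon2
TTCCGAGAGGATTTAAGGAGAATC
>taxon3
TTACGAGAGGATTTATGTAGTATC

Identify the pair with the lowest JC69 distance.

taxon2 and taxon3

taxon1–taxon2: 10/24 differ, p = 0.417, d = 0.608.
taxon1–taxon3: 9/24 differ, p = 0.375, d = 0.520.
taxon2–taxon3: 4/24 differ, p = 0.167, d = 0.188.
The smallest distance is between taxon2 and taxon3.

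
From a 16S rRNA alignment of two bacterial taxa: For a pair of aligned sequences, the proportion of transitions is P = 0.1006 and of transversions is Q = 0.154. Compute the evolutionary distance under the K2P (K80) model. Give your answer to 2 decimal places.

Under the Kimura two-parameter model, d = −½ ln(1 − 2P − Q) − ¼ ln(1 − 2Q).
1 − 2P − Q = 0.6448, giving −½ ln(0.6448) = 0.219408.
1 − 2Q = 0.692, giving −¼ ln(0.692) = 0.092042.
d = 0.219408 + 0.092042 = 0.311450.

0.31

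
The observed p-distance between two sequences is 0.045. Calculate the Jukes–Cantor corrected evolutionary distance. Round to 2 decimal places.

0.05

d = −(3/4) ln(1 − 4p/3) = −0.75 ln(1 − 0.06) = −0.75 ln(0.94)
  = −0.75 × (-0.061875) = 0.046406 substitutions/site.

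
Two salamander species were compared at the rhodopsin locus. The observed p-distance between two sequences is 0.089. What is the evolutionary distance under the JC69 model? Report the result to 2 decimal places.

d = −(3/4) ln(1 − 4p/3) = −0.75 ln(1 − 0.118667) = −0.75 ln(0.881333)
  = −0.75 × (-0.126320) = 0.094740 substitutions/site.

0.09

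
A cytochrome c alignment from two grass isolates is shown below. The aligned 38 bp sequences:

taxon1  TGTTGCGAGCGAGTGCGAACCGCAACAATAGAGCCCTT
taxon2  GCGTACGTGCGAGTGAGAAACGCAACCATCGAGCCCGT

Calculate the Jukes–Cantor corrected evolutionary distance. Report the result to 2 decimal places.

The sequences differ at 10 of 38 sites (1, 2, 3, 5, 8, 16, 20, 27, 30, 37), so p = 10/38 ≈ 0.263158.
d = −(3/4) ln(1 − 4p/3) = −0.75 ln(1 − 0.350877) = −0.75 ln(0.649123)
  = −0.75 × (-0.432133) = 0.324100 substitutions/site.

0.32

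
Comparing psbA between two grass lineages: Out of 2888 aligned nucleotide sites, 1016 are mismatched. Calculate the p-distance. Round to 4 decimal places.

0.3518

p = 1016/2888 = 0.351800… ≈ 0.3518 (to 4 d.p.).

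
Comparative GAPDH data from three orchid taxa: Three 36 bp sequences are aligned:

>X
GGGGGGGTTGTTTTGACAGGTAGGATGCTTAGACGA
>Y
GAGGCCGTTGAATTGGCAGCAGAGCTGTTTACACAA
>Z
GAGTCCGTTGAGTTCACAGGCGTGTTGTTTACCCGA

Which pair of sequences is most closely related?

X–Y: 14/36 differ, p = 0.389, d = 0.548.
X–Z: 14/36 differ, p = 0.389, d = 0.548.
Y–Z: 10/36 differ, p = 0.278, d = 0.347.
The smallest distance is between Y and Z.

Y and Z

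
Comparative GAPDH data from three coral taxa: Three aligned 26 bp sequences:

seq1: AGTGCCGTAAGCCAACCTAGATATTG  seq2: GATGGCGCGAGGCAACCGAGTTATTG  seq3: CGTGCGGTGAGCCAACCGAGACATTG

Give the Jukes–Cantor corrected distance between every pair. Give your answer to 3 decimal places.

d(seq1,seq2) = 0.396, d(seq1,seq3) = 0.222, d(seq2,seq3) = 0.396

seq1–seq2: 8/26 sites differ → p ≈ 0.307692, d = −0.75 ln(1 − 0.410256) = 0.396050 ≈ 0.396.
seq1–seq3: 5/26 sites differ → p ≈ 0.192308, d = −0.75 ln(1 − 0.256411) = 0.222200 ≈ 0.222.
seq2–seq3: 8/26 sites differ → p ≈ 0.307692, d = −0.75 ln(1 − 0.410256) = 0.396050 ≈ 0.396.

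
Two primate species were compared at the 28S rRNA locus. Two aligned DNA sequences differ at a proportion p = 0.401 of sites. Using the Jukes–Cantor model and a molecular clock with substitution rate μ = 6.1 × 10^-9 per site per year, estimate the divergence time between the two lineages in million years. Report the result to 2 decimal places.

d = −(3/4) ln(1 − 4p/3) = −0.75 ln(1 − 0.534667) = −0.75 ln(0.465333)
  = −0.75 × (-0.765002) = 0.573752 substitutions/site.
Under a molecular clock d = 2μt, so t = d/(2μ) = 0.573752 / (2 × 6.1 × 10^-9) = 47.03 million years.

47.03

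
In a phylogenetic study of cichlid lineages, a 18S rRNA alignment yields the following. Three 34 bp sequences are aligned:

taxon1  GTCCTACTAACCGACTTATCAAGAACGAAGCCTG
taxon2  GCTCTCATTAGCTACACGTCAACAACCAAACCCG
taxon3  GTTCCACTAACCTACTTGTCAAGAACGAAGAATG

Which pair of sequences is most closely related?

taxon1 and taxon3

taxon1–taxon2: 14/34 differ, p = 0.412, d = 0.597.
taxon1–taxon3: 6/34 differ, p = 0.176, d = 0.201.
taxon2–taxon3: 14/34 differ, p = 0.412, d = 0.597.
The smallest distance is between taxon1 and taxon3.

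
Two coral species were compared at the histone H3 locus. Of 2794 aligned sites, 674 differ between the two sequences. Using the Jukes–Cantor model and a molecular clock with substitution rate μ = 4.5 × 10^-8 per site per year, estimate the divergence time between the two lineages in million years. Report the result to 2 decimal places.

p = 674/2794 ≈ 0.241231.
d = −(3/4) ln(1 − 4p/3) = −0.75 ln(1 − 0.321641) = −0.75 ln(0.678359)
  = −0.75 × (-0.388079) = 0.291059 substitutions/site.
Under a molecular clock d = 2μt, so t = d/(2μ) = 0.291059 / (2 × 4.5 × 10^-8) = 3.23 million years.

3.23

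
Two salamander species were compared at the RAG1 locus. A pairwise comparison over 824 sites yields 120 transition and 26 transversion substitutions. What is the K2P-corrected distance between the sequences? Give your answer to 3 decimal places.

P = 120/824 ≈ 0.145631 and Q = 26/824 ≈ 0.031553.
Under the Kimura two-parameter model, d = −½ ln(1 − 2P − Q) − ¼ ln(1 − 2Q).
1 − 2P − Q = 0.677185, giving −½ ln(0.677185) = 0.194905.
1 − 2Q = 0.936894, giving −¼ ln(0.936894) = 0.016296.
d = 0.194905 + 0.016296 = 0.211201.

0.211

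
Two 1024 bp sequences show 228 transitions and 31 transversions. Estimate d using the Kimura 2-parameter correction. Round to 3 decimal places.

0.338

P = 228/1024 ≈ 0.222656 and Q = 31/1024 ≈ 0.030273.
Under the Kimura two-parameter model, d = −½ ln(1 − 2P − Q) − ¼ ln(1 − 2Q).
1 − 2P − Q = 0.524415, giving −½ ln(0.524415) = 0.322736.
1 − 2Q = 0.939454, giving −¼ ln(0.939454) = 0.015614.
d = 0.322736 + 0.015614 = 0.338350.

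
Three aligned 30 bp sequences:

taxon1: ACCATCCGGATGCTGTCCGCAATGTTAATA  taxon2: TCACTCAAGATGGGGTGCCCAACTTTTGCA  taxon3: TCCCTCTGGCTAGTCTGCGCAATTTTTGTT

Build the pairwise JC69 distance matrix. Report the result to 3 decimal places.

d(taxon1,taxon2) = 0.730, d(taxon1,taxon3) = 0.572, d(taxon2,taxon3) = 0.503

taxon1–taxon2: 14/30 sites differ → p ≈ 0.466667, d = −0.75 ln(1 − 0.622223) = 0.730088 ≈ 0.730.
taxon1–taxon3: 12/30 sites differ → p = 0.4, d = −0.75 ln(1 − 0.533333) = 0.571605 ≈ 0.572.
taxon2–taxon3: 11/30 sites differ → p ≈ 0.366667, d = −0.75 ln(1 − 0.488889) = 0.503376 ≈ 0.503.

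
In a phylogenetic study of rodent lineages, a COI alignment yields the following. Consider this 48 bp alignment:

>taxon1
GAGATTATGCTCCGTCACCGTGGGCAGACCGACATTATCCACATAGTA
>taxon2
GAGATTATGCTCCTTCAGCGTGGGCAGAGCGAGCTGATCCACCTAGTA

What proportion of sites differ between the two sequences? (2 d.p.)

The sequences differ at 7 of 48 positions (sites 14, 18, 29, 33, 34, 36, 43).
p = 7/48 = 0.145833… ≈ 0.15 (to 2 d.p.).

0.15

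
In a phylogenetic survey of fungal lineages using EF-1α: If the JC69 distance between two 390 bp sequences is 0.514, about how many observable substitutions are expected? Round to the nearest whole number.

Invert JC69: p = (3/4)(1 − e^(−4d/3)) = 0.75 × (1 − e^(-0.685333)) = 0.75 × (1 − 0.503922) = 0.372059.
Expected differing sites = pL ≈ 0.372059 × 390 = 145.10301 ≈ 145.

145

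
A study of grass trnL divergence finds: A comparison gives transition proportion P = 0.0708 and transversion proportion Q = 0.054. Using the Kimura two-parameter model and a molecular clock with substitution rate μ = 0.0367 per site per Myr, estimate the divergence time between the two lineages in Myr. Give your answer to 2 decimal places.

Under the Kimura two-parameter model, d = −½ ln(1 − 2P − Q) − ¼ ln(1 − 2Q).
1 − 2P − Q = 0.8044, giving −½ ln(0.8044) = 0.108829.
1 − 2Q = 0.892, giving −¼ ln(0.892) = 0.028572.
d = 0.108829 + 0.028572 = 0.137401.
Under a molecular clock d = 2μt, so t = d/(2μ) = 0.137401 / (2 × 0.0367) = 1.87 Myr.

1.87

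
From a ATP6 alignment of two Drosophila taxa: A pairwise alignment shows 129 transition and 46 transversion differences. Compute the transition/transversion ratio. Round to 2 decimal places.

2.80

R = 129/46 = 2.804347… ≈ 2.80 (to 2 d.p.).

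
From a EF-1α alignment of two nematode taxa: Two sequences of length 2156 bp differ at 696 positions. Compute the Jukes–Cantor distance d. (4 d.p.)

0.4222

p = 696/2156 ≈ 0.32282.
d = −(3/4) ln(1 − 4p/3) = −0.75 ln(1 − 0.430427) = −0.75 ln(0.569573)
  = −0.75 × (-0.562868) = 0.422151 substitutions/site.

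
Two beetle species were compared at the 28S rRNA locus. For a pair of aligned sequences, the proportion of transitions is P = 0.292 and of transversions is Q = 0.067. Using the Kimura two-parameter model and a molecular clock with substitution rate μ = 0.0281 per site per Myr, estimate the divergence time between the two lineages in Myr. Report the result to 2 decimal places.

10.01

Under the Kimura two-parameter model, d = −½ ln(1 − 2P − Q) − ¼ ln(1 − 2Q).
1 − 2P − Q = 0.349, giving −½ ln(0.349) = 0.526342.
1 − 2Q = 0.866, giving −¼ ln(0.866) = 0.035968.
d = 0.526342 + 0.035968 = 0.562310.
Under a molecular clock d = 2μt, so t = d/(2μ) = 0.562310 / (2 × 0.0281) = 10.01 Myr.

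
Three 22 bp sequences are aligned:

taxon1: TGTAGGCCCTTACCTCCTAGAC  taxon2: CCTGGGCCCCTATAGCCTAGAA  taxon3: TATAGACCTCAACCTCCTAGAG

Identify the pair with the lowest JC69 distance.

taxon1 and taxon3

taxon1–taxon2: 8/22 differ, p = 0.364, d = 0.497.
taxon1–taxon3: 6/22 differ, p = 0.273, d = 0.339.
taxon2–taxon3: 10/22 differ, p = 0.455, d = 0.699.
The smallest distance is between taxon1 and taxon3.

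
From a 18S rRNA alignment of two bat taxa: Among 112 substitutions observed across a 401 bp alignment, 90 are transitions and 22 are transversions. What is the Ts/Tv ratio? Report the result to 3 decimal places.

R = 90/22 = 4.090909… ≈ 4.091 (to 3 d.p.).

4.091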